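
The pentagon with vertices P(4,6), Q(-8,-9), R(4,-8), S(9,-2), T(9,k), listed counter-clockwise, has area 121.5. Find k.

-1

The doubled signed area Σ (x_i y_{i+1} − x_{i+1} y_i) is linear in k.
With k=0 it equals 248; the coefficient of k is 5 (from the two edges through T).
So 5·k + 248 = 2·121.5 = 243 ⇒ k = -1.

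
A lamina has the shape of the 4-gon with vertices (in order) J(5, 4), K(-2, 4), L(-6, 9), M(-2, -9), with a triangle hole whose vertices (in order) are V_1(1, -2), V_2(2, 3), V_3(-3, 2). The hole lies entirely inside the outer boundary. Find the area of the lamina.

59.5

Outer boundary:
Apply the surveyor's formula: 2A = Σ (x_i·y_{i+1} − x_{i+1}·y_i), indices taken mod 4.
Σ = (28) + (6) + (72) + (37) = 143
Area = |Σ|/2 = 71.5.
Hole:
Apply the shoelace (surveyor's) formula: 2A = Σ (x_i·y_{i+1} − x_{i+1}·y_i), indices taken mod 3.
V_1→V_2: (1)(3) − (2)(-2) = 7
V_2→V_3: (2)(2) − (-3)(3) = 13
V_3→V_1: (-3)(-2) − (1)(2) = 4
Σ = 24
Area = |Σ|/2 = 12.
Net area = 71.5 − 12 = 59.5.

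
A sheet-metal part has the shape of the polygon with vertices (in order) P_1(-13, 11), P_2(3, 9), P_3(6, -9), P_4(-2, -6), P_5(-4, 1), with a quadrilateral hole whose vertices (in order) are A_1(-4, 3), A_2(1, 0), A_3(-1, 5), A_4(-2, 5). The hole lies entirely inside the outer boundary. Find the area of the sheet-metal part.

160.5

Outer boundary:
Apply the shoelace (surveyor's) formula: 2A = Σ (x_i·y_{i+1} − x_{i+1}·y_i), indices taken mod 5.
Σ = (-150) + (-81) + (-54) + (-26) + (-31) = -342
Area = |Σ|/2 = 171.
Hole:
Apply the shoelace formula: 2A = Σ (x_i·y_{i+1} − x_{i+1}·y_i), indices taken mod 4.
A_1→A_2: (-4)(0) − (1)(3) = -3
A_2→A_3: (1)(5) − (-1)(0) = 5
A_3→A_4: (-1)(5) − (-2)(5) = 5
A_4→A_1: (-2)(3) − (-4)(5) = 14
Σ = 21
Area = |Σ|/2 = 10.5.
Net area = 171 − 10.5 = 160.5.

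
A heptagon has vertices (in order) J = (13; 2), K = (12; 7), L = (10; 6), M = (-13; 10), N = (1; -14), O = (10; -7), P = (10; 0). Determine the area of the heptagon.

Apply the surveyor's formula: 2A = Σ (x_i·y_{i+1} − x_{i+1}·y_i), indices taken mod 7.
J→K: (13)(7) − (12)(2) = 67
K→L: (12)(6) − (10)(7) = 2
L→M: (10)(10) − (-13)(6) = 178
M→N: (-13)(-14) − (1)(10) = 172
N→O: (1)(-7) − (10)(-14) = 133
O→P: (10)(0) − (10)(-7) = 70
P→J: (10)(2) − (13)(0) = 20
Σ = 642
Area = |Σ|/2 = 321.

321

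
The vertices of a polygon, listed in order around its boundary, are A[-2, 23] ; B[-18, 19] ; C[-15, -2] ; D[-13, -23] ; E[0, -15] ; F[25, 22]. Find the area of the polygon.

Σ = (376) + (321) + (319) + (195) + (375) + (619) = 2205
Area = |Σ|/2 = 1102.5.

1102.5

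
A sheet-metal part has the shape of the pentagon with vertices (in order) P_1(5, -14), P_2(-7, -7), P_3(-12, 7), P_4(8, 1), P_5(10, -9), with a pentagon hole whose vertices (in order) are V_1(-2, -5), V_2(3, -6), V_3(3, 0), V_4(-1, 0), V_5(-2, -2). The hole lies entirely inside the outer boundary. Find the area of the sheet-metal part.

229

Outer boundary:
Σ = (-133) + (-133) + (-68) + (-82) + (-95) = -511
Area = |Σ|/2 = 255.5.
Hole:
Σ = (27) + (18) + (0) + (2) + (6) = 53
Area = |Σ|/2 = 26.5.
Net area = 255.5 − 26.5 = 229.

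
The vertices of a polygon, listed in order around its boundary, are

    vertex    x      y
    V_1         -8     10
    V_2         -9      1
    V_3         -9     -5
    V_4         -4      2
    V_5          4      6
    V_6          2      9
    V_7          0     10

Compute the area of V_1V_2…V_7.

Apply the surveyor's formula: 2A = Σ (x_i·y_{i+1} − x_{i+1}·y_i), indices taken mod 7.
Σ = (82) + (54) + (-38) + (-32) + (24) + (20) + (80) = 190
Area = |Σ|/2 = 95.

95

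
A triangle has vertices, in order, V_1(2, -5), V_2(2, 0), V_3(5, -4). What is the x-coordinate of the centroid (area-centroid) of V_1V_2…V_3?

Apply Gauss's area formula. First the cross-terms c_i = x_i·y_{i+1} − x_{i+1}·y_i:
  10, -8, -17  ⇒  2A = -15, A = -7.5.
Then Σ (x_i + x_{i+1})·c_i = -135, so x̄ = -135 / (6·(-7.5)) = 3.

3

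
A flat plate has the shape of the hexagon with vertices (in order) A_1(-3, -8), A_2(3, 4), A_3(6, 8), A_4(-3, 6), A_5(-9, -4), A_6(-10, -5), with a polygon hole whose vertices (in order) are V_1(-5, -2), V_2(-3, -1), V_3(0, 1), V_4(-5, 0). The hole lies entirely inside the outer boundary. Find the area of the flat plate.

Outer boundary:
Apply the surveyor's formula: 2A = Σ (x_i·y_{i+1} − x_{i+1}·y_i), indices taken mod 6.
Cross-terms: 12, 0, 60, 66, 5, 65  ⇒  Σ = 208
Area = |Σ|/2 = 104.
Hole:
V_1→V_2: (-5)(-1) − (-3)(-2) = -1
V_2→V_3: (-3)(1) − (0)(-1) = -3
V_3→V_4: (0)(0) − (-5)(1) = 5
V_4→V_1: (-5)(-2) − (-5)(0) = 10
Σ = 11
Area = |Σ|/2 = 5.5.
Net area = 104 − 5.5 = 98.5.

98.5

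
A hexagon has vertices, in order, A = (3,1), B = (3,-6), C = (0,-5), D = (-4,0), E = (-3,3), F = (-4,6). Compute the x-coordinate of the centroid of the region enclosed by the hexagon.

Apply the shoelace (surveyor's) formula. First the cross-terms c_i = x_i·y_{i+1} − x_{i+1}·y_i:
  -21, -15, -20, -12, -6, -22  ⇒  2A = -96, A = -48.
Then Σ (x_i + x_{i+1})·c_i = 57, so x̄ = 57 / (6·(-48)) = -19/96.

-19/96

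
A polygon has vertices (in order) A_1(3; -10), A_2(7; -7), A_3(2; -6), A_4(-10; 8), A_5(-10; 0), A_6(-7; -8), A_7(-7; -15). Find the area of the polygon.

Apply Gauss's area formula: 2A = Σ (x_i·y_{i+1} − x_{i+1}·y_i), indices taken mod 7.
A_1→A_2: (3)(-7) − (7)(-10) = 49
A_2→A_3: (7)(-6) − (2)(-7) = -28
A_3→A_4: (2)(8) − (-10)(-6) = -44
A_4→A_5: (-10)(0) − (-10)(8) = 80
A_5→A_6: (-10)(-8) − (-7)(0) = 80
A_6→A_7: (-7)(-15) − (-7)(-8) = 49
A_7→A_1: (-7)(-10) − (3)(-15) = 115
Σ = 301
Area = |Σ|/2 = 150.5.

150.5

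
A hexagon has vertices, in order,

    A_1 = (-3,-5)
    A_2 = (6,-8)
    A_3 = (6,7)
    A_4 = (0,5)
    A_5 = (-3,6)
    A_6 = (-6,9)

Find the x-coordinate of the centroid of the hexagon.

87/85

Apply Gauss's area formula. First the cross-terms c_i = x_i·y_{i+1} − x_{i+1}·y_i:
  54, 90, 30, 15, 9, 57  ⇒  2A = 255, A = 127.5.
Then Σ (x_i + x_{i+1})·c_i = 783, so x̄ = 783 / (6·127.5) = 87/85.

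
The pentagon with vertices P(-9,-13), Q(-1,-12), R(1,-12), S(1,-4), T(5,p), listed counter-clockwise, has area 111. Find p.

14

The doubled signed area Σ (x_i y_{i+1} − x_{i+1} y_i) is linear in p.
With p=0 it equals 82; the coefficient of p is 10 (from the two edges through T).
So 10·p + 82 = 2·111 = 222 ⇒ p = 14.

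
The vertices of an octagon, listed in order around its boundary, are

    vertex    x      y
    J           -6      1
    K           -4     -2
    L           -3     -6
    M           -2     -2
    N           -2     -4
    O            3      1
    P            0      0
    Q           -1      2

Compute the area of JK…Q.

Cross-terms: 16, 18, -6, 4, 10, 0, 0, 11  ⇒  Σ = 53
Area = |Σ|/2 = 26.5.

26.5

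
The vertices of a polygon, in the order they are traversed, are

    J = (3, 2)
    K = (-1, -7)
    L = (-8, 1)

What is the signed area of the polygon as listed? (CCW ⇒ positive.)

Apply Gauss's area formula: 2A = Σ (x_i·y_{i+1} − x_{i+1}·y_i), indices taken mod 3.
J→K: (3)(-7) − (-1)(2) = -19
K→L: (-1)(1) − (-8)(-7) = -57
L→J: (-8)(2) − (3)(1) = -19
Σ = -95
Signed area = Σ/2 = -47.5 (negative ⇒ clockwise traversal).

-47.5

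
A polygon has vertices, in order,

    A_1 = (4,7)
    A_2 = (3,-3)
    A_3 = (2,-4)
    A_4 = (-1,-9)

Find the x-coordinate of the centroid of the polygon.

49/24

Apply Gauss's area formula. First the cross-terms c_i = x_i·y_{i+1} − x_{i+1}·y_i:
  -33, -6, -22, 29  ⇒  2A = -32, A = -16.
Then Σ (x_i + x_{i+1})·c_i = -196, so x̄ = -196 / (6·(-16)) = 49/24.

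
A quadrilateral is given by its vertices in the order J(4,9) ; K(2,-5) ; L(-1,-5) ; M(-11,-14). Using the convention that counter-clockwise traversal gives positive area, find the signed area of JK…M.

-68.5

Σ = (-38) + (-15) + (-41) + (-43) = -137
Signed area = Σ/2 = -68.5 (negative ⇒ clockwise traversal).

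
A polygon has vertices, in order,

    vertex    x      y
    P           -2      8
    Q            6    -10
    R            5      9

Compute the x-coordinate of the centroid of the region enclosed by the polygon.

3

Apply the shoelace (surveyor's) formula. First the cross-terms c_i = x_i·y_{i+1} − x_{i+1}·y_i:
  -28, 104, 58  ⇒  2A = 134, A = 67.
Then Σ (x_i + x_{i+1})·c_i = 1206, so x̄ = 1206 / (6·67) = 3.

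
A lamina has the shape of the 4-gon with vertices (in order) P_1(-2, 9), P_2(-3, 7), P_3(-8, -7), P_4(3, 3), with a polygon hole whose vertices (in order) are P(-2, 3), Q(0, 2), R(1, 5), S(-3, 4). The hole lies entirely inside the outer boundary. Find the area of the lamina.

Outer boundary:
Apply the shoelace (surveyor's) formula: 2A = Σ (x_i·y_{i+1} − x_{i+1}·y_i), indices taken mod 4.
P_1→P_2: (-2)(7) − (-3)(9) = 13
P_2→P_3: (-3)(-7) − (-8)(7) = 77
P_3→P_4: (-8)(3) − (3)(-7) = -3
P_4→P_1: (3)(9) − (-2)(3) = 33
Σ = 120
Area = |Σ|/2 = 60.
Hole:
Apply the shoelace formula: 2A = Σ (x_i·y_{i+1} − x_{i+1}·y_i), indices taken mod 4.
P→Q: (-2)(2) − (0)(3) = -4
Q→R: (0)(5) − (1)(2) = -2
R→S: (1)(4) − (-3)(5) = 19
S→P: (-3)(3) − (-2)(4) = -1
Σ = 12
Area = |Σ|/2 = 6.
Net area = 60 − 6 = 54.

54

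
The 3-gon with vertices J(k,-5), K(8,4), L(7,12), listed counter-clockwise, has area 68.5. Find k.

-8

The doubled signed area Σ (x_i y_{i+1} − x_{i+1} y_i) is linear in k.
With k=0 it equals 73; the coefficient of k is -8 (from the two edges through J).
So -8·k + 73 = 2·68.5 = 137 ⇒ k = -8.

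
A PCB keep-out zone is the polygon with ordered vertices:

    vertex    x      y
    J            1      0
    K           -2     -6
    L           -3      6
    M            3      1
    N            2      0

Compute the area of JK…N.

29.5

Σ = (-6) + (-30) + (-21) + (-2) + (0) = -59
Area = |Σ|/2 = 29.5.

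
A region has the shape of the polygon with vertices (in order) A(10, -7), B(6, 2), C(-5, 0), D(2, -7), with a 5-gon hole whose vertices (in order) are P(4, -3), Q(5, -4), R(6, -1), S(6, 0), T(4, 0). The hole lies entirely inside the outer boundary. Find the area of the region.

Outer boundary:
Apply the shoelace (surveyor's) formula: 2A = Σ (x_i·y_{i+1} − x_{i+1}·y_i), indices taken mod 4.
Cross-terms: 62, 10, 35, 56  ⇒  Σ = 163
Area = |Σ|/2 = 81.5.
Hole:
Apply the shoelace (surveyor's) formula: 2A = Σ (x_i·y_{i+1} − x_{i+1}·y_i), indices taken mod 5.
P→Q: (4)(-4) − (5)(-3) = -1
Q→R: (5)(-1) − (6)(-4) = 19
R→S: (6)(0) − (6)(-1) = 6
S→T: (6)(0) − (4)(0) = 0
T→P: (4)(-3) − (4)(0) = -12
Σ = 12
Area = |Σ|/2 = 6.
Net area = 81.5 − 6 = 75.5.

75.5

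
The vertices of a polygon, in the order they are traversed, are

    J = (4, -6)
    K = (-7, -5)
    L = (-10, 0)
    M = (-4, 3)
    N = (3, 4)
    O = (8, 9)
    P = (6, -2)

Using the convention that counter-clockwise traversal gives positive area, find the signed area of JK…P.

Σ = (-62) + (-50) + (-30) + (-25) + (-5) + (-70) + (-28) = -270
Signed area = Σ/2 = -135 (negative ⇒ clockwise traversal).

-135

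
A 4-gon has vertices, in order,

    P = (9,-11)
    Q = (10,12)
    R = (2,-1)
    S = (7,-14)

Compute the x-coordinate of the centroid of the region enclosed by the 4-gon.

Apply the shoelace (surveyor's) formula. First the cross-terms c_i = x_i·y_{i+1} − x_{i+1}·y_i:
  218, -34, -21, 49  ⇒  2A = 212, A = 106.
Then Σ (x_i + x_{i+1})·c_i = 4329, so x̄ = 4329 / (6·106) = 1443/212.

1443/212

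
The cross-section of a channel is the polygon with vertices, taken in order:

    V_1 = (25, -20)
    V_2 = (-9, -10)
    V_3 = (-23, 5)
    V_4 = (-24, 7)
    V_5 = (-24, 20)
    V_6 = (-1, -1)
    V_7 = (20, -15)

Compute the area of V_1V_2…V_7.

502

Σ = (-430) + (-275) + (-41) + (-312) + (44) + (35) + (-25) = -1004
Area = |Σ|/2 = 502.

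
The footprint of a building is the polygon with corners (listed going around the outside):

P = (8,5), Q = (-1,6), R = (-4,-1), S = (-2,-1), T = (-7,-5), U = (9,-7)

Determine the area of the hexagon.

Apply the shoelace formula: 2A = Σ (x_i·y_{i+1} − x_{i+1}·y_i), indices taken mod 6.
P→Q: (8)(6) − (-1)(5) = 53
Q→R: (-1)(-1) − (-4)(6) = 25
R→S: (-4)(-1) − (-2)(-1) = 2
S→T: (-2)(-5) − (-7)(-1) = 3
T→U: (-7)(-7) − (9)(-5) = 94
U→P: (9)(5) − (8)(-7) = 101
Σ = 278
Area = |Σ|/2 = 139.

139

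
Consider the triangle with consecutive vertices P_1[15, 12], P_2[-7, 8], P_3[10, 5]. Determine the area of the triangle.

67

Cross-terms: 204, -115, 45  ⇒  Σ = 134
Area = |Σ|/2 = 67.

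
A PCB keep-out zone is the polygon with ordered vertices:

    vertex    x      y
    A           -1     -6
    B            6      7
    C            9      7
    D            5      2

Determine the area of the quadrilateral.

18.5

A→B: (-1)(7) − (6)(-6) = 29
B→C: (6)(7) − (9)(7) = -21
C→D: (9)(2) − (5)(7) = -17
D→A: (5)(-6) − (-1)(2) = -28
Σ = -37
Area = |Σ|/2 = 18.5.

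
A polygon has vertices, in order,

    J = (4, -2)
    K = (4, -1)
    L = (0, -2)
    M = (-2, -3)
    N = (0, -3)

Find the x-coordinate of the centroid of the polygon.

22/15

Apply the shoelace (surveyor's) formula. First the cross-terms c_i = x_i·y_{i+1} − x_{i+1}·y_i:
  4, -8, -4, 6, 12  ⇒  2A = 10, A = 5.
Then Σ (x_i + x_{i+1})·c_i = 44, so x̄ = 44 / (6·5) = 22/15.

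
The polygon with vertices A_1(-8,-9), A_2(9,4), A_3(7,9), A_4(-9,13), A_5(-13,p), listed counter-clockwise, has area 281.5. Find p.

Write out the shoelace sum; only the two edges meeting at A_5 involve p:
2·Area = [((-9)·p − (-13)·13) + ((-13)·(-9) − (-8)·p)] + 274
       = -1·p + 560 = 563
⇒ p = -3.

-3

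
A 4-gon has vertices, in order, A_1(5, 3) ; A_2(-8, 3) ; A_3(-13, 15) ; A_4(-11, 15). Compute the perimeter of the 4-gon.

48

|A_1A_2| = √((-13)² + (0)²) = √169 = 13
|A_2A_3| = √((-5)² + (12)²) = √169 = 13
|A_3A_4| = √((2)² + (0)²) = √4 = 2
|A_4A_1| = √((16)² + (-12)²) = √400 = 20
Perimeter = 13 + 13 + 2 + 20 = 48.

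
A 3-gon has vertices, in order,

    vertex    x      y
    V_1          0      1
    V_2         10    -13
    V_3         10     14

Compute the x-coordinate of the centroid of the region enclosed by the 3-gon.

20/3

Apply Gauss's area formula. First the cross-terms c_i = x_i·y_{i+1} − x_{i+1}·y_i:
  -10, 270, 10  ⇒  2A = 270, A = 135.
Then Σ (x_i + x_{i+1})·c_i = 5400, so x̄ = 5400 / (6·135) = 20/3.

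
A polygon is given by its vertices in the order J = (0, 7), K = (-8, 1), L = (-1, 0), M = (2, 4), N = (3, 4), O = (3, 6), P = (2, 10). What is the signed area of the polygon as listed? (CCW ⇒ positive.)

Apply Gauss's area formula: 2A = Σ (x_i·y_{i+1} − x_{i+1}·y_i), indices taken mod 7.
J→K: (0)(1) − (-8)(7) = 56
K→L: (-8)(0) − (-1)(1) = 1
L→M: (-1)(4) − (2)(0) = -4
M→N: (2)(4) − (3)(4) = -4
N→O: (3)(6) − (3)(4) = 6
O→P: (3)(10) − (2)(6) = 18
P→J: (2)(7) − (0)(10) = 14
Σ = 87
Signed area = Σ/2 = 43.5 (positive ⇒ counter-clockwise traversal).

43.5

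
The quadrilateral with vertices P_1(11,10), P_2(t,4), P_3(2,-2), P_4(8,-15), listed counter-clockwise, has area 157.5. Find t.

The doubled signed area Σ (x_i y_{i+1} − x_{i+1} y_i) is linear in t.
With t=0 it equals 267; the coefficient of t is -12 (from the two edges through P_2).
So -12·t + 267 = 2·157.5 = 315 ⇒ t = -4.

-4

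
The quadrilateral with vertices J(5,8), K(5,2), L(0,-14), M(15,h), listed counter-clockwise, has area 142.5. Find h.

Write out the shoelace sum; only the two edges meeting at M involve h:
2·Area = [(0·h − 15·(-14)) + (15·8 − 5·h)] + -100
       = -5·h + 230 = 285
⇒ h = -11.

-11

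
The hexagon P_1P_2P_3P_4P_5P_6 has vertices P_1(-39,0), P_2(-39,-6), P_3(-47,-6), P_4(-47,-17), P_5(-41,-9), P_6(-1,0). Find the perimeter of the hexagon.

|P_1P_2| = √((0)² + (-6)²) = √36 = 6
|P_2P_3| = √((-8)² + (0)²) = √64 = 8
|P_3P_4| = √((0)² + (-11)²) = √121 = 11
|P_4P_5| = √((6)² + (8)²) = √100 = 10
|P_5P_6| = √((40)² + (9)²) = √1681 = 41
|P_6P_1| = √((-38)² + (0)²) = √1444 = 38
Perimeter = 6 + 8 + 11 + 10 + 41 + 38 = 114.

114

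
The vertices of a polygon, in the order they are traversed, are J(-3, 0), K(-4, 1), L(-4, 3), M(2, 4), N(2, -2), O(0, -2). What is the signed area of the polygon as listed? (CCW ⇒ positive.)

-27.5

Apply the surveyor's formula: 2A = Σ (x_i·y_{i+1} − x_{i+1}·y_i), indices taken mod 6.
Cross-terms: -3, -8, -22, -12, -4, -6  ⇒  Σ = -55
Signed area = Σ/2 = -27.5 (negative ⇒ clockwise traversal).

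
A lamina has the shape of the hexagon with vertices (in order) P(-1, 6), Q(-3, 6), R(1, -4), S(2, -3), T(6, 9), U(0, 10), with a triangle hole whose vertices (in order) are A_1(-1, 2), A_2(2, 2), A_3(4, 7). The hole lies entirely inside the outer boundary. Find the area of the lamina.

57

Outer boundary:
P→Q: (-1)(6) − (-3)(6) = 12
Q→R: (-3)(-4) − (1)(6) = 6
R→S: (1)(-3) − (2)(-4) = 5
S→T: (2)(9) − (6)(-3) = 36
T→U: (6)(10) − (0)(9) = 60
U→P: (0)(6) − (-1)(10) = 10
Σ = 129
Area = |Σ|/2 = 64.5.
Hole:
Apply Gauss's area formula: 2A = Σ (x_i·y_{i+1} − x_{i+1}·y_i), indices taken mod 3.
A_1→A_2: (-1)(2) − (2)(2) = -6
A_2→A_3: (2)(7) − (4)(2) = 6
A_3→A_1: (4)(2) − (-1)(7) = 15
Σ = 15
Area = |Σ|/2 = 7.5.
Net area = 64.5 − 7.5 = 57.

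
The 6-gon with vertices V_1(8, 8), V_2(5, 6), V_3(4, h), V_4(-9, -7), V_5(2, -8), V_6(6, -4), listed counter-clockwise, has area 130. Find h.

Write out the shoelace sum; only the two edges meeting at V_3 involve h:
2·Area = [(5·h − 4·6) + (4·(-7) − (-9)·h)] + 214
       = 14·h + 162 = 260
⇒ h = 7.

7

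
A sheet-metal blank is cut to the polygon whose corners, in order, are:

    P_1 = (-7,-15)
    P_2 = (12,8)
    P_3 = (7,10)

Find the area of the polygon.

Apply the shoelace (surveyor's) formula: 2A = Σ (x_i·y_{i+1} − x_{i+1}·y_i), indices taken mod 3.
P_1→P_2: (-7)(8) − (12)(-15) = 124
P_2→P_3: (12)(10) − (7)(8) = 64
P_3→P_1: (7)(-15) − (-7)(10) = -35
Σ = 153
Area = |Σ|/2 = 76.5.

76.5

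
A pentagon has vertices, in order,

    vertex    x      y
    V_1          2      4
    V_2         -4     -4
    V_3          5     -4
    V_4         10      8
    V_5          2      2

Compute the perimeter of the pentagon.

|V_1V_2| = √((-6)² + (-8)²) = √100 = 10
|V_2V_3| = √((9)² + (0)²) = √81 = 9
|V_3V_4| = √((5)² + (12)²) = √169 = 13
|V_4V_5| = √((-8)² + (-6)²) = √100 = 10
|V_5V_1| = √((0)² + (2)²) = √4 = 2
Perimeter = 10 + 9 + 13 + 10 + 2 = 44.

44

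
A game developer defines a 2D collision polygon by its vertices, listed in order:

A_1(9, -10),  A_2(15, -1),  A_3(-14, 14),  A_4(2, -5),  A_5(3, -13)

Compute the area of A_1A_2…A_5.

Apply the shoelace formula: 2A = Σ (x_i·y_{i+1} − x_{i+1}·y_i), indices taken mod 5.
Σ = (141) + (196) + (42) + (-11) + (87) = 455
Area = |Σ|/2 = 227.5.

227.5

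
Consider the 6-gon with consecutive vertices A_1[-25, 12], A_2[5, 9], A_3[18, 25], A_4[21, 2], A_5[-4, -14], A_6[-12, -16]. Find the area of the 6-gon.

Cross-terms: -285, -37, -489, -286, -104, -544  ⇒  Σ = -1745
Area = |Σ|/2 = 872.5.

872.5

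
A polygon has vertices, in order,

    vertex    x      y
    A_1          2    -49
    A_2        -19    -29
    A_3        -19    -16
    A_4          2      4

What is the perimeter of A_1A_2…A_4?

124

|A_1A_2| = √((-21)² + (20)²) = √841 = 29
|A_2A_3| = √((0)² + (13)²) = √169 = 13
|A_3A_4| = √((21)² + (20)²) = √841 = 29
|A_4A_1| = √((0)² + (-53)²) = √2809 = 53
Perimeter = 29 + 13 + 29 + 53 = 124.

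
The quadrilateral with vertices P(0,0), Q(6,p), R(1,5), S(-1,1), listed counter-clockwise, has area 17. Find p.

2

The doubled signed area Σ (x_i y_{i+1} − x_{i+1} y_i) is linear in p.
With p=0 it equals 36; the coefficient of p is -1 (from the two edges through Q).
So -1·p + 36 = 2·17 = 34 ⇒ p = 2.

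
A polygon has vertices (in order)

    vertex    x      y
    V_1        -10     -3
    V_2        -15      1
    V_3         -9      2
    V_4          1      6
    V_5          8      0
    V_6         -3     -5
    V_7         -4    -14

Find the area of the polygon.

Apply the shoelace (surveyor's) formula: 2A = Σ (x_i·y_{i+1} − x_{i+1}·y_i), indices taken mod 7.
Σ = (-55) + (-21) + (-56) + (-48) + (-40) + (22) + (-128) = -326
Area = |Σ|/2 = 163.

163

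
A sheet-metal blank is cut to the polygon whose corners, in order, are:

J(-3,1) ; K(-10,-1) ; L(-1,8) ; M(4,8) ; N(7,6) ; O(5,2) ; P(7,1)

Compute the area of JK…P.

J→K: (-3)(-1) − (-10)(1) = 13
K→L: (-10)(8) − (-1)(-1) = -81
L→M: (-1)(8) − (4)(8) = -40
M→N: (4)(6) − (7)(8) = -32
N→O: (7)(2) − (5)(6) = -16
O→P: (5)(1) − (7)(2) = -9
P→J: (7)(1) − (-3)(1) = 10
Σ = -155
Area = |Σ|/2 = 77.5.

77.5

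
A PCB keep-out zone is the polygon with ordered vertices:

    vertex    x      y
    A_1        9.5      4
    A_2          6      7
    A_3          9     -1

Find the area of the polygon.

9.5

Apply the shoelace (surveyor's) formula: 2A = Σ (x_i·y_{i+1} − x_{i+1}·y_i), indices taken mod 3.
Σ = (42.5) + (-69) + (45.5) = 19
Area = |Σ|/2 = 9.5.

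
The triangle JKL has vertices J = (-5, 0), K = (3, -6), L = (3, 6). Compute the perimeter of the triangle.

|JK| = √((8)² + (-6)²) = √100 = 10
|KL| = √((0)² + (12)²) = √144 = 12
|LJ| = √((-8)² + (-6)²) = √100 = 10
Perimeter = 10 + 12 + 10 = 32.

32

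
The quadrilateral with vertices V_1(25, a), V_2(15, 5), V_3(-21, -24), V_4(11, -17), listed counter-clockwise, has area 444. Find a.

7

The doubled signed area Σ (x_i y_{i+1} − x_{i+1} y_i) is linear in a.
With a=0 it equals 916; the coefficient of a is -4 (from the two edges through V_1).
So -4·a + 916 = 2·444 = 888 ⇒ a = 7.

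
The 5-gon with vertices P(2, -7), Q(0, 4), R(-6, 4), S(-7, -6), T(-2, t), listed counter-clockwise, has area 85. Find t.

The doubled signed area Σ (x_i y_{i+1} − x_{i+1} y_i) is linear in t.
With t=0 it equals 98; the coefficient of t is -9 (from the two edges through T).
So -9·t + 98 = 2·85 = 170 ⇒ t = -8.

-8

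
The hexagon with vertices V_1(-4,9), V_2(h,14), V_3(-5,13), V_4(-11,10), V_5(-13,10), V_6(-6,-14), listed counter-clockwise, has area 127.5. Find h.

-1

Write out the shoelace sum; only the two edges meeting at V_2 involve h:
2·Area = [((-4)·14 − h·9) + (h·13 − (-5)·14)] + 245
       = 4·h + 259 = 255
⇒ h = -1.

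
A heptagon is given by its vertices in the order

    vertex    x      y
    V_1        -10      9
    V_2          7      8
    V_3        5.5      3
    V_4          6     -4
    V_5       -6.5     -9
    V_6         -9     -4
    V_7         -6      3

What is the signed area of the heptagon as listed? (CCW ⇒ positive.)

-208

Cross-terms: -143, -23, -40, -80, -55, -51, -24  ⇒  Σ = -416
Signed area = Σ/2 = -208 (negative ⇒ clockwise traversal).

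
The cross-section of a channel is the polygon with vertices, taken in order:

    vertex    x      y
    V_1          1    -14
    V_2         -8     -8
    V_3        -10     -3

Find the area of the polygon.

Apply the surveyor's formula: 2A = Σ (x_i·y_{i+1} − x_{i+1}·y_i), indices taken mod 3.
Σ = (-120) + (-56) + (143) = -33
Area = |Σ|/2 = 16.5.

16.5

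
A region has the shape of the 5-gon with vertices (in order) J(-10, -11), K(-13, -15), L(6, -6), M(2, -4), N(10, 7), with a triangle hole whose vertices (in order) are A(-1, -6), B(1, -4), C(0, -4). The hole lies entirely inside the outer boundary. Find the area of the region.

87.5

Outer boundary:
Cross-terms: 7, 168, -12, 54, -40  ⇒  Σ = 177
Area = |Σ|/2 = 88.5.
Hole:
Σ = (10) + (-4) + (-4) = 2
Area = |Σ|/2 = 1.
Net area = 88.5 − 1 = 87.5.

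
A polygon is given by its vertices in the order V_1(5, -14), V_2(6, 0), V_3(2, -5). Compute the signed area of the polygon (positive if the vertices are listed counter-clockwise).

25.5

Apply the shoelace (surveyor's) formula: 2A = Σ (x_i·y_{i+1} − x_{i+1}·y_i), indices taken mod 3.
V_1→V_2: (5)(0) − (6)(-14) = 84
V_2→V_3: (6)(-5) − (2)(0) = -30
V_3→V_1: (2)(-14) − (5)(-5) = -3
Σ = 51
Signed area = Σ/2 = 25.5 (positive ⇒ counter-clockwise traversal).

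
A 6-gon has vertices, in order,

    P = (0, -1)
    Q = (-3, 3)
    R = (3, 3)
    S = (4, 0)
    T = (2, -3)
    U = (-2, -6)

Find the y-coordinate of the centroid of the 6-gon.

-34/183

Apply Gauss's area formula. First the cross-terms c_i = x_i·y_{i+1} − x_{i+1}·y_i:
  -3, -18, -12, -12, -18, 2  ⇒  2A = -61, A = -30.5.
Then Σ (y_i + y_{i+1})·c_i = 34, so ȳ = 34 / (6·(-30.5)) = -34/183.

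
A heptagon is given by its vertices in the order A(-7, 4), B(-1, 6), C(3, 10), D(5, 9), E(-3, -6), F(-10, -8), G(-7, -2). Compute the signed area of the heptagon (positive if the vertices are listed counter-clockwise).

Apply the shoelace formula: 2A = Σ (x_i·y_{i+1} − x_{i+1}·y_i), indices taken mod 7.
Σ = (-38) + (-28) + (-23) + (-3) + (-36) + (-36) + (-42) = -206
Signed area = Σ/2 = -103 (negative ⇒ clockwise traversal).

-103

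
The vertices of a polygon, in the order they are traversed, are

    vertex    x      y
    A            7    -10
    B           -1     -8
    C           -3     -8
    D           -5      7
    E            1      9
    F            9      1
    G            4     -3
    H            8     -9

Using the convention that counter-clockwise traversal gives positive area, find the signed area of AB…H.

-167.5

Apply the surveyor's formula: 2A = Σ (x_i·y_{i+1} − x_{i+1}·y_i), indices taken mod 8.
A→B: (7)(-8) − (-1)(-10) = -66
B→C: (-1)(-8) − (-3)(-8) = -16
C→D: (-3)(7) − (-5)(-8) = -61
D→E: (-5)(9) − (1)(7) = -52
E→F: (1)(1) − (9)(9) = -80
F→G: (9)(-3) − (4)(1) = -31
G→H: (4)(-9) − (8)(-3) = -12
H→A: (8)(-10) − (7)(-9) = -17
Σ = -335
Signed area = Σ/2 = -167.5 (negative ⇒ clockwise traversal).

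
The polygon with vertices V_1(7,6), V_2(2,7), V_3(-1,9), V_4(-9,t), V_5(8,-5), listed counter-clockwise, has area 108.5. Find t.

Write out the shoelace sum; only the two edges meeting at V_4 involve t:
2·Area = [((-1)·t − (-9)·9) + ((-9)·(-5) − 8·t)] + 145
       = -9·t + 271 = 217
⇒ t = 6.

6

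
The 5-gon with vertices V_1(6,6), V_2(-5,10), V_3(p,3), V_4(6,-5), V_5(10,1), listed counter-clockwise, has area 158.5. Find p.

Write out the shoelace sum; only the two edges meeting at V_3 involve p:
2·Area = [((-5)·3 − p·10) + (p·(-5) − 6·3)] + 200
       = -15·p + 167 = 317
⇒ p = -10.

-10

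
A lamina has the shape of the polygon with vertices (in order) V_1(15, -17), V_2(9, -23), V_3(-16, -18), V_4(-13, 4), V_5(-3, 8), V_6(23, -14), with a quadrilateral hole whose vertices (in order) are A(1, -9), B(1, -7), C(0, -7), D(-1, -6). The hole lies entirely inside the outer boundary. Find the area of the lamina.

Outer boundary:
Apply the shoelace formula: 2A = Σ (x_i·y_{i+1} − x_{i+1}·y_i), indices taken mod 6.
Cross-terms: -192, -530, -298, -92, -142, -181  ⇒  Σ = -1435
Area = |Σ|/2 = 717.5.
Hole:
Cross-terms: 2, -7, -7, 15  ⇒  Σ = 3
Area = |Σ|/2 = 1.5.
Net area = 717.5 − 1.5 = 716.

716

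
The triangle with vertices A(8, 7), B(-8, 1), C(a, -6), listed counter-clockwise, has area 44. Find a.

-12

The doubled signed area Σ (x_i y_{i+1} − x_{i+1} y_i) is linear in a.
With a=0 it equals 160; the coefficient of a is 6 (from the two edges through C).
So 6·a + 160 = 2·44 = 88 ⇒ a = -12.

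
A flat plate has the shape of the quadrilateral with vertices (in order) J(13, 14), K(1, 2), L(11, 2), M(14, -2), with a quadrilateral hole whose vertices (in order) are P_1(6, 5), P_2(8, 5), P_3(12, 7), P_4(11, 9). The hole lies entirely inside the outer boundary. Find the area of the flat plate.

Outer boundary:
Σ = (12) + (-20) + (-50) + (222) = 164
Area = |Σ|/2 = 82.
Hole:
Σ = (-10) + (-4) + (31) + (1) = 18
Area = |Σ|/2 = 9.
Net area = 82 − 9 = 73.

73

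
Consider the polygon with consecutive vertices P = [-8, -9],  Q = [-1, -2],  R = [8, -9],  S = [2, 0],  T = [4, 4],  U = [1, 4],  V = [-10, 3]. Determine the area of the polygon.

113.5

Apply the surveyor's formula: 2A = Σ (x_i·y_{i+1} − x_{i+1}·y_i), indices taken mod 7.
Cross-terms: 7, 25, 18, 8, 12, 43, 114  ⇒  Σ = 227
Area = |Σ|/2 = 113.5.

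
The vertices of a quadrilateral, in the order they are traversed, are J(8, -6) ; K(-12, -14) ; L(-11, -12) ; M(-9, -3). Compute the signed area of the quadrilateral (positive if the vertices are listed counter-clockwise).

-95.5

Apply the shoelace (surveyor's) formula: 2A = Σ (x_i·y_{i+1} − x_{i+1}·y_i), indices taken mod 4.
Σ = (-184) + (-10) + (-75) + (78) = -191
Signed area = Σ/2 = -95.5 (negative ⇒ clockwise traversal).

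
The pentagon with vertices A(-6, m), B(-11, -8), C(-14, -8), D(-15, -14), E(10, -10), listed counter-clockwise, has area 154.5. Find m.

The doubled signed area Σ (x_i y_{i+1} − x_{i+1} y_i) is linear in m.
With m=0 it equals 330; the coefficient of m is 21 (from the two edges through A).
So 21·m + 330 = 2·154.5 = 309 ⇒ m = -1.

-1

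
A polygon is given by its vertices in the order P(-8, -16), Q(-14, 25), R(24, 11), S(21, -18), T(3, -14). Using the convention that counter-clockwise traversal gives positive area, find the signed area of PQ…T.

P→Q: (-8)(25) − (-14)(-16) = -424
Q→R: (-14)(11) − (24)(25) = -754
R→S: (24)(-18) − (21)(11) = -663
S→T: (21)(-14) − (3)(-18) = -240
T→P: (3)(-16) − (-8)(-14) = -160
Σ = -2241
Signed area = Σ/2 = -1120.5 (negative ⇒ clockwise traversal).

-1120.5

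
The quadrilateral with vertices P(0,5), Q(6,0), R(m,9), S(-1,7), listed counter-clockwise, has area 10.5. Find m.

The doubled signed area Σ (x_i y_{i+1} − x_{i+1} y_i) is linear in m.
With m=0 it equals 28; the coefficient of m is 7 (from the two edges through R).
So 7·m + 28 = 2·10.5 = 21 ⇒ m = -1.

-1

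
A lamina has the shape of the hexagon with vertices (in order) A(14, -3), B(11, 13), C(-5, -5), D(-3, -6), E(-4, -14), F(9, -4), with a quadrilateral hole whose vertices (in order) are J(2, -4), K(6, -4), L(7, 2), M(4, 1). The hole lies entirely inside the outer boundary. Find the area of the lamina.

Outer boundary:
Cross-terms: 215, 10, 15, 18, 142, 29  ⇒  Σ = 429
Area = |Σ|/2 = 214.5.
Hole:
Apply the surveyor's formula: 2A = Σ (x_i·y_{i+1} − x_{i+1}·y_i), indices taken mod 4.
Σ = (16) + (40) + (-1) + (-18) = 37
Area = |Σ|/2 = 18.5.
Net area = 214.5 − 18.5 = 196.

196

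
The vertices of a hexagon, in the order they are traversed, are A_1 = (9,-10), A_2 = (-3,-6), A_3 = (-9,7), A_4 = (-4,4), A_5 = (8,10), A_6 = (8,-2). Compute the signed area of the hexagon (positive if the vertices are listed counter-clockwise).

Apply the shoelace (surveyor's) formula: 2A = Σ (x_i·y_{i+1} − x_{i+1}·y_i), indices taken mod 6.
Σ = (-84) + (-75) + (-8) + (-72) + (-96) + (-62) = -397
Signed area = Σ/2 = -198.5 (negative ⇒ clockwise traversal).

-198.5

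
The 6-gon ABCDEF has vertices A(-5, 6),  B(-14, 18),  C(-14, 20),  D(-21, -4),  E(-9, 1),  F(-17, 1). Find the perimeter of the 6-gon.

|AB| = √((-9)² + (12)²) = √225 = 15
|BC| = √((0)² + (2)²) = √4 = 2
|CD| = √((-7)² + (-24)²) = √625 = 25
|DE| = √((12)² + (5)²) = √169 = 13
|EF| = √((-8)² + (0)²) = √64 = 8
|FA| = √((12)² + (5)²) = √169 = 13
Perimeter = 15 + 2 + 25 + 13 + 8 + 13 = 76.

76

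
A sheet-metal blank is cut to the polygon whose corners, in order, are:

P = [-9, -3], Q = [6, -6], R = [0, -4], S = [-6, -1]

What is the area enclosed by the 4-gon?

16.5

Apply the surveyor's formula: 2A = Σ (x_i·y_{i+1} − x_{i+1}·y_i), indices taken mod 4.
Σ = (72) + (-24) + (-24) + (9) = 33
Area = |Σ|/2 = 16.5.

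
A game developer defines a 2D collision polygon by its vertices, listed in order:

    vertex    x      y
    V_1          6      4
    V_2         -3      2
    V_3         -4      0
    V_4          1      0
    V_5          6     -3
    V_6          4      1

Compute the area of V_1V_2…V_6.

Σ = (24) + (8) + (0) + (-3) + (18) + (10) = 57
Area = |Σ|/2 = 28.5.

28.5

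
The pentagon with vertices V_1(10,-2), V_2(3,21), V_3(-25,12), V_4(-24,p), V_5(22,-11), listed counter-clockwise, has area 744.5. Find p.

The doubled signed area Σ (x_i y_{i+1} − x_{i+1} y_i) is linear in p.
With p=0 it equals 1395; the coefficient of p is -47 (from the two edges through V_4).
So -47·p + 1395 = 2·744.5 = 1489 ⇒ p = -2.

-2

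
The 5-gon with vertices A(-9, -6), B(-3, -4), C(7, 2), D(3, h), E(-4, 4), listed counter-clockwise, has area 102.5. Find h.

9

The doubled signed area Σ (x_i y_{i+1} − x_{i+1} y_i) is linear in h.
With h=0 it equals 106; the coefficient of h is 11 (from the two edges through D).
So 11·h + 106 = 2·102.5 = 205 ⇒ h = 9.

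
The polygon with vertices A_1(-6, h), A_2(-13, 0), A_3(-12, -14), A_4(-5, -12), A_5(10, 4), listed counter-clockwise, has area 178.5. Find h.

Write out the shoelace sum; only the two edges meeting at A_1 involve h:
2·Area = [(10·h − (-6)·4) + ((-6)·0 − (-13)·h)] + 356
       = 23·h + 380 = 357
⇒ h = -1.

-1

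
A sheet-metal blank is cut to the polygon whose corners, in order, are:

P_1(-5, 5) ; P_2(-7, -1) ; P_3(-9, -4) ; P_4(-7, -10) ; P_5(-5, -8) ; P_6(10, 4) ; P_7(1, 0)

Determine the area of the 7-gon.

94

P_1→P_2: (-5)(-1) − (-7)(5) = 40
P_2→P_3: (-7)(-4) − (-9)(-1) = 19
P_3→P_4: (-9)(-10) − (-7)(-4) = 62
P_4→P_5: (-7)(-8) − (-5)(-10) = 6
P_5→P_6: (-5)(4) − (10)(-8) = 60
P_6→P_7: (10)(0) − (1)(4) = -4
P_7→P_1: (1)(5) − (-5)(0) = 5
Σ = 188
Area = |Σ|/2 = 94.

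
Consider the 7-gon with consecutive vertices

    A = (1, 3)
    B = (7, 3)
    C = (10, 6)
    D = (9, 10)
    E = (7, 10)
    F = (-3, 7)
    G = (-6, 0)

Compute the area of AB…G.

Σ = (-18) + (12) + (46) + (20) + (79) + (42) + (-18) = 163
Area = |Σ|/2 = 81.5.

81.5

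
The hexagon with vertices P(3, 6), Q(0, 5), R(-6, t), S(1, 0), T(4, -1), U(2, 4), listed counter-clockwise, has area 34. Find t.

-6

The doubled signed area Σ (x_i y_{i+1} − x_{i+1} y_i) is linear in t.
With t=0 it equals 62; the coefficient of t is -1 (from the two edges through R).
So -1·t + 62 = 2·34 = 68 ⇒ t = -6.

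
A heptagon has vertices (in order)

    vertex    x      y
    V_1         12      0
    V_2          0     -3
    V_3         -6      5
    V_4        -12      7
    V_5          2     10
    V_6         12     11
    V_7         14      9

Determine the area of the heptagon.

211

Apply Gauss's area formula: 2A = Σ (x_i·y_{i+1} − x_{i+1}·y_i), indices taken mod 7.
V_1→V_2: (12)(-3) − (0)(0) = -36
V_2→V_3: (0)(5) − (-6)(-3) = -18
V_3→V_4: (-6)(7) − (-12)(5) = 18
V_4→V_5: (-12)(10) − (2)(7) = -134
V_5→V_6: (2)(11) − (12)(10) = -98
V_6→V_7: (12)(9) − (14)(11) = -46
V_7→V_1: (14)(0) − (12)(9) = -108
Σ = -422
Area = |Σ|/2 = 211.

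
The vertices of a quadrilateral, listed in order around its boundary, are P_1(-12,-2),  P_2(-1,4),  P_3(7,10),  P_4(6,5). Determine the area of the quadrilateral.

Cross-terms: -50, -38, -25, 48  ⇒  Σ = -65
Area = |Σ|/2 = 32.5.

32.5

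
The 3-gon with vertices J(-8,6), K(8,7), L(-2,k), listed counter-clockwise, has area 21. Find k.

The doubled signed area Σ (x_i y_{i+1} − x_{i+1} y_i) is linear in k.
With k=0 it equals -102; the coefficient of k is 16 (from the two edges through L).
So 16·k + -102 = 2·21 = 42 ⇒ k = 9.

9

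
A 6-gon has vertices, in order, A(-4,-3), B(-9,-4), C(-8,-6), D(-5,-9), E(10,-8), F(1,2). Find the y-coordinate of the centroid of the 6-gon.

-263/54

Apply Gauss's area formula. First the cross-terms c_i = x_i·y_{i+1} − x_{i+1}·y_i:
  -11, 22, 42, 130, 28, 5  ⇒  2A = 216, A = 108.
Then Σ (y_i + y_{i+1})·c_i = -3156, so ȳ = -3156 / (6·108) = -263/54.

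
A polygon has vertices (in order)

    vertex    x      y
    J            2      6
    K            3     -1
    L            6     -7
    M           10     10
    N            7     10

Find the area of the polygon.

73.5

Apply Gauss's area formula: 2A = Σ (x_i·y_{i+1} − x_{i+1}·y_i), indices taken mod 5.
Σ = (-20) + (-15) + (130) + (30) + (22) = 147
Area = |Σ|/2 = 73.5.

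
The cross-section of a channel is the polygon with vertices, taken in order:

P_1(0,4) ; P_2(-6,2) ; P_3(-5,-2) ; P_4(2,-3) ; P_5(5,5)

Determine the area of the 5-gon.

55

Σ = (24) + (22) + (19) + (25) + (20) = 110
Area = |Σ|/2 = 55.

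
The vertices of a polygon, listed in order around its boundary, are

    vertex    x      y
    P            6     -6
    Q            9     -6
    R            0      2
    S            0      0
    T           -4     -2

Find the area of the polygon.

36

Cross-terms: 18, 18, 0, 0, 36  ⇒  Σ = 72
Area = |Σ|/2 = 36.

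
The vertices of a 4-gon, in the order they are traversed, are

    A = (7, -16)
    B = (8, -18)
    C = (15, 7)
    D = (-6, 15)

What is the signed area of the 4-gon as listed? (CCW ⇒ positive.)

293

Σ = (2) + (326) + (267) + (-9) = 586
Signed area = Σ/2 = 293 (positive ⇒ counter-clockwise traversal).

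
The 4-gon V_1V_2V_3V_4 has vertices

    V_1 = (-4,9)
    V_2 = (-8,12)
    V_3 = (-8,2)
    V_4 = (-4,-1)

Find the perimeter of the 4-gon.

|V_1V_2| = √((-4)² + (3)²) = √25 = 5
|V_2V_3| = √((0)² + (-10)²) = √100 = 10
|V_3V_4| = √((4)² + (-3)²) = √25 = 5
|V_4V_1| = √((0)² + (10)²) = √100 = 10
Perimeter = 5 + 10 + 5 + 10 = 30.

30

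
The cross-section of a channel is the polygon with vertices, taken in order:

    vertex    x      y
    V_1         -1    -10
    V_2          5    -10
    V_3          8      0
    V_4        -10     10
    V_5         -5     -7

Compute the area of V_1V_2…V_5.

191.5

Apply Gauss's area formula: 2A = Σ (x_i·y_{i+1} − x_{i+1}·y_i), indices taken mod 5.
V_1→V_2: (-1)(-10) − (5)(-10) = 60
V_2→V_3: (5)(0) − (8)(-10) = 80
V_3→V_4: (8)(10) − (-10)(0) = 80
V_4→V_5: (-10)(-7) − (-5)(10) = 120
V_5→V_1: (-5)(-10) − (-1)(-7) = 43
Σ = 383
Area = |Σ|/2 = 191.5.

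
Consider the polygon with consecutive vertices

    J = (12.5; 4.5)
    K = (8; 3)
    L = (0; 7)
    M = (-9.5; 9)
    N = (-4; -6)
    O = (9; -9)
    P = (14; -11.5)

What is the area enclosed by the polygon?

Apply the shoelace formula: 2A = Σ (x_i·y_{i+1} − x_{i+1}·y_i), indices taken mod 7.
Cross-terms: 1.5, 56, 66.5, 93, 90, 22.5, 206.75  ⇒  Σ = 536.25
Area = |Σ|/2 = 268.125.

268.125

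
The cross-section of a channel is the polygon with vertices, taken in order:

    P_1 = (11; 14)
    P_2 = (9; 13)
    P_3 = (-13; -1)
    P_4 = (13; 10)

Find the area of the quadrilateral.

66

Apply Gauss's area formula: 2A = Σ (x_i·y_{i+1} − x_{i+1}·y_i), indices taken mod 4.
Cross-terms: 17, 160, -117, 72  ⇒  Σ = 132
Area = |Σ|/2 = 66.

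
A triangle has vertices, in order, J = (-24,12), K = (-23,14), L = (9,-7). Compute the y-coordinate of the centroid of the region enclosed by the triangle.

19/3

Apply the surveyor's formula. First the cross-terms c_i = x_i·y_{i+1} − x_{i+1}·y_i:
  -60, 35, -60  ⇒  2A = -85, A = -42.5.
Then Σ (y_i + y_{i+1})·c_i = -1615, so ȳ = -1615 / (6·(-42.5)) = 19/3.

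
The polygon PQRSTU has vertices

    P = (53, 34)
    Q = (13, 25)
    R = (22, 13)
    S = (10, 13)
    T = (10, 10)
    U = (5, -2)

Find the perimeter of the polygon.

|PQ| = √((-40)² + (-9)²) = √1681 = 41
|QR| = √((9)² + (-12)²) = √225 = 15
|RS| = √((-12)² + (0)²) = √144 = 12
|ST| = √((0)² + (-3)²) = √9 = 3
|TU| = √((-5)² + (-12)²) = √169 = 13
|UP| = √((48)² + (36)²) = √3600 = 60
Perimeter = 41 + 15 + 12 + 3 + 13 + 60 = 144.

144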